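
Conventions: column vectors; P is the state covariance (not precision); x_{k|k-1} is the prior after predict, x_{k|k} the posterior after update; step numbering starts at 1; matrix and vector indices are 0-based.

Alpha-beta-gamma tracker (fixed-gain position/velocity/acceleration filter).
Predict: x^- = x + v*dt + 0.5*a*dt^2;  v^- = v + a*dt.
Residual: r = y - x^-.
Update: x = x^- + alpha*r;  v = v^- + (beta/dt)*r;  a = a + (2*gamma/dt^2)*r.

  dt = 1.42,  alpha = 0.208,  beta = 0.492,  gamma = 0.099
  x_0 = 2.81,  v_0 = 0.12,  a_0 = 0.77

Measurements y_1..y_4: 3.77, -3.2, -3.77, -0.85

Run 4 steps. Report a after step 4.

step 1: x_pred=3.7567  r=0.0133  x^+=3.7595  v^+=1.2180  a^+=0.7713
step 2: x_pred=6.2667  r=-9.4667  x^+=4.2976  v^+=-0.9667  a^+=-0.1583
step 3: x_pred=2.7653  r=-6.5353  x^+=1.4059  v^+=-3.4558  a^+=-0.8000
step 4: x_pred=-4.3079  r=3.4579  x^+=-3.5887  v^+=-3.3937  a^+=-0.4605

a_post = -0.4605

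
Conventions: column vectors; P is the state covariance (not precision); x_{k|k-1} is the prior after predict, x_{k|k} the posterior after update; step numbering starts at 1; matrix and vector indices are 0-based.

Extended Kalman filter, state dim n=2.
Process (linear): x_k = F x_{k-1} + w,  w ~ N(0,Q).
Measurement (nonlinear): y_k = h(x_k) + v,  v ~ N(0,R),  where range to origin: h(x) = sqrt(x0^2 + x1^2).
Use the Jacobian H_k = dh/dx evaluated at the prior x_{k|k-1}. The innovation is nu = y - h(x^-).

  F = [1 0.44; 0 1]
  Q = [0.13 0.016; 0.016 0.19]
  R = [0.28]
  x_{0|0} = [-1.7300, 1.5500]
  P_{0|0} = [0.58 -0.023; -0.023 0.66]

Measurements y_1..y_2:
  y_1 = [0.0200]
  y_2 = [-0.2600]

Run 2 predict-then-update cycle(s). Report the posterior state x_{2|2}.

x_post = [0.2582, 0.3917]

step 1: x^-=[-1.0480, 1.5500]  P^-=[0.8175 0.2834; 0.2834 0.8500]  H_jac=[-0.5601 0.8284]  S=[0.8568]  K=[-0.2604; 0.6366]  nu=[-1.8510]  x^+=[-0.5659, 0.3717]  P^+=[0.7594 0.4254; 0.4254 0.5028]
step 2: x^-=[-0.4024, 0.3717]  P^-=[1.3612 0.6627; 0.6627 0.6928]  H_jac=[-0.7346 0.6785]  S=[0.6728]  K=[-0.8177; -0.0248]  nu=[-0.8078]  x^+=[0.2582, 0.3917]  P^+=[0.9112 0.6490; 0.6490 0.6924]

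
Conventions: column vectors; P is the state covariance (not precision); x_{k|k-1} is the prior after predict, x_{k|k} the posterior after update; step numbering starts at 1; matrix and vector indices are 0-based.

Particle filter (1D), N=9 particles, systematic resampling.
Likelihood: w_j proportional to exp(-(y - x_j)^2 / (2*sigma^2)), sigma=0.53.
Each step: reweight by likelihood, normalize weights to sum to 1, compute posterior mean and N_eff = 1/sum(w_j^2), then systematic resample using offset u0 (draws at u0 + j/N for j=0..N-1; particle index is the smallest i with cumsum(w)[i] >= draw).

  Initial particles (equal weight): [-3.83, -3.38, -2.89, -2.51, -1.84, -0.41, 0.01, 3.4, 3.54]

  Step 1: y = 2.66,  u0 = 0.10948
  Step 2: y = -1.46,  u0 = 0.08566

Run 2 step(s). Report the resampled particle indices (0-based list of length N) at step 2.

resampled_idx = [0, 1, 1, 2, 2, 3, 4, 4, 7]

step 1: w=[0.0000, 0.0000, 0.0000, 0.0000, 0.0000, 0.0000, 0.0000, 0.5996, 0.4004]  mean=3.4560  Neff=1.9237  idx=[7, 7, 7, 7, 7, 8, 8, 8, 8]
step 2: w=[0.1872, 0.1872, 0.1872, 0.1872, 0.1872, 0.0160, 0.0160, 0.0160, 0.0160]  mean=3.4090  Neff=5.6756  idx=[0, 1, 1, 2, 2, 3, 4, 4, 7]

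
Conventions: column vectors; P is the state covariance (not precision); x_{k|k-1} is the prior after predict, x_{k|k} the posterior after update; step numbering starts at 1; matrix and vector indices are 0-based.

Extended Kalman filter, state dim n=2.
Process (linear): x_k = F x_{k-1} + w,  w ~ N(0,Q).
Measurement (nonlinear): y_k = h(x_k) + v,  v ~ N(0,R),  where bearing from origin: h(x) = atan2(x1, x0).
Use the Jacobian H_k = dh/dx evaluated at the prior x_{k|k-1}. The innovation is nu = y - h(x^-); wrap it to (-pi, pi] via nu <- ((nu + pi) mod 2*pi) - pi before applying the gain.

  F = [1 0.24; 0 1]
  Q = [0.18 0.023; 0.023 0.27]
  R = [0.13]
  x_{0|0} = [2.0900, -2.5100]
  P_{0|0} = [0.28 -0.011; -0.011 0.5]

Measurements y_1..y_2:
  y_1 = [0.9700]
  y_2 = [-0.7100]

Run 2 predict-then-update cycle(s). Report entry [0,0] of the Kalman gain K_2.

K[0,0] = 0.4520

step 1: x^-=[1.4876, -2.5100]  P^-=[0.4835 0.1320; 0.1320 0.7700]  H_jac=[0.2948 0.1747]  S=[0.2091]  K=[0.7919; 0.8294]  nu=[2.0058]  x^+=[3.0760, -0.8464]  P^+=[0.3524 -0.0054; -0.0054 0.6261]
step 2: x^-=[2.8729, -0.8464]  P^-=[0.5658 0.1679; 0.1679 0.8961]  H_jac=[0.0944 0.3203]  S=[0.2371]  K=[0.4520; 1.2773]  nu=[-0.4235]  x^+=[2.6815, -1.3873]  P^+=[0.5174 0.0310; 0.0310 0.5093]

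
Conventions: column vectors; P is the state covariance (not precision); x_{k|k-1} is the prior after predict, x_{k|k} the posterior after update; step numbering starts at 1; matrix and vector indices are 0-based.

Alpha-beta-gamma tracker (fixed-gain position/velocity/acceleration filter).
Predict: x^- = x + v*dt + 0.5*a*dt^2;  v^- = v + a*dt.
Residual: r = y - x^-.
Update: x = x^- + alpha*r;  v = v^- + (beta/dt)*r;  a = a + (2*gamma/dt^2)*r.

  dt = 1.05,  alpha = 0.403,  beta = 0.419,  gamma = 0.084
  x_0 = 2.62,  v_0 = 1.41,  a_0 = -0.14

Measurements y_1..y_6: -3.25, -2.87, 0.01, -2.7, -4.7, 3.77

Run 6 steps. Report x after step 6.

x_post = -2.1382

step 1: x_pred=4.0233  r=-7.2733  x^+=1.0922  v^+=-1.6394  a^+=-1.2483
step 2: x_pred=-1.3173  r=-1.5527  x^+=-1.9431  v^+=-3.5697  a^+=-1.4849
step 3: x_pred=-6.5098  r=6.5198  x^+=-3.8823  v^+=-2.5272  a^+=-0.4914
step 4: x_pred=-6.8067  r=4.1067  x^+=-5.1517  v^+=-1.4044  a^+=0.1344
step 5: x_pred=-6.5522  r=1.8522  x^+=-5.8058  v^+=-0.5241  a^+=0.4166
step 6: x_pred=-6.1265  r=9.8965  x^+=-2.1382  v^+=3.8625  a^+=1.9247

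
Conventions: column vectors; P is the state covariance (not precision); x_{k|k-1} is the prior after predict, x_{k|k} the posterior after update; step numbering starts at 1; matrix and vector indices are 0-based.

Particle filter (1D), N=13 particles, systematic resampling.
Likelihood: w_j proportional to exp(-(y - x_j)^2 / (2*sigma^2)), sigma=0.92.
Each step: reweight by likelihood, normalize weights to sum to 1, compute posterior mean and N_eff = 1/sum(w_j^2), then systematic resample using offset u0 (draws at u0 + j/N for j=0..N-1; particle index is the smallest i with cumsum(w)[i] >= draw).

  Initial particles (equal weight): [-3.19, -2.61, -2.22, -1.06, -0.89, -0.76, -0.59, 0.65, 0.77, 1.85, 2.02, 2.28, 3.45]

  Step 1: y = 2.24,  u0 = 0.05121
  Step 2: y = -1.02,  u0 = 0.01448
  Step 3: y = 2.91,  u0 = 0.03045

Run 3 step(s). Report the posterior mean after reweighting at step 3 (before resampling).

step 1: w=[0.0000, 0.0000, 0.0000, 0.0004, 0.0008, 0.0013, 0.0023, 0.0587, 0.0729, 0.2388, 0.2539, 0.2610, 0.1100]  mean=2.0199  Neff=4.7519  idx=[7, 8, 9, 9, 9, 10, 10, 10, 11, 11, 11, 12, 12]
step 2: w=[0.5015, 0.3924, 0.0201, 0.0201, 0.0201, 0.0111, 0.0111, 0.0111, 0.0042, 0.0042, 0.0042, 0.0000, 0.0000]  mean=0.8355  Neff=2.4562  idx=[0, 0, 0, 0, 0, 0, 0, 1, 1, 1, 1, 1, 4]
step 3: w=[0.0411, 0.0411, 0.0411, 0.0411, 0.0411, 0.0411, 0.0411, 0.0561, 0.0561, 0.0561, 0.0561, 0.0561, 0.4321]  mean=1.2022  Neff=4.6678  idx=[0, 2, 4, 6, 7, 9, 10, 12, 12, 12, 12, 12, 12]

post_mean = 1.2022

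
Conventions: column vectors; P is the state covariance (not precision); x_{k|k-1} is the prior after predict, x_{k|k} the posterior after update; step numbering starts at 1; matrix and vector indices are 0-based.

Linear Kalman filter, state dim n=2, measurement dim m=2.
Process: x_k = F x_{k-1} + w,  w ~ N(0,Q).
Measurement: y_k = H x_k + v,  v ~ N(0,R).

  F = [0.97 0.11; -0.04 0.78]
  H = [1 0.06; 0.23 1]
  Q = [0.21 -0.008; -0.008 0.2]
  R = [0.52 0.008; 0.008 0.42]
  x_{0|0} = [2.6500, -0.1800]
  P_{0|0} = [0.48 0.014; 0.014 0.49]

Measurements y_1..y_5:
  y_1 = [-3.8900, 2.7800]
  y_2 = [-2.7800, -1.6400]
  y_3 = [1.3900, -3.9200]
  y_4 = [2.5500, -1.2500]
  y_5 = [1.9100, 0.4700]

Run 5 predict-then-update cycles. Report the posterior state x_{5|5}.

step 1: x^-=[2.5507, -0.2464]  P^-=[0.6705 0.0259; 0.0259 0.4980]  S=[1.1955 0.2184; 0.2184 0.9654]  K=[0.5509 0.0620; -0.0508 0.5335]  nu=[-6.4259, 2.4397]  x^+=[-0.8380, 1.3815]  P^+=[0.2891 -0.0361; -0.0361 0.2320]
step 2: x^-=[-0.6609, 1.1111]  P^-=[0.4771 -0.0264; -0.0264 0.3438]  S=[0.9952 0.1116; 0.1116 0.7769]  K=[0.4735 0.0392; -0.0555 0.4427]  nu=[-2.1858, -2.5991]  x^+=[-1.7977, 0.0817]  P^+=[0.2487 -0.0369; -0.0369 0.1940]
step 3: x^-=[-1.7348, 0.1356]  P^-=[0.4385 -0.0288; -0.0288 0.3207]  S=[0.9562 0.0989; 0.0989 0.7507]  K=[0.4530 0.0363; -0.0540 0.4255]  nu=[3.1167, -3.6566]  x^+=[-0.4557, -1.5887]  P^+=[0.2380 -0.0359; -0.0359 0.1865]
step 4: x^-=[-0.6168, -1.2210]  P^-=[0.4285 -0.0282; -0.0282 0.3161]  S=[0.9463 0.0969; 0.0969 0.7458]  K=[0.4474 0.0362; -0.0530 0.4220]  nu=[3.2400, 0.1128]  x^+=[0.8368, -1.3451]  P^+=[0.2350 -0.0353; -0.0353 0.1849]
step 5: x^-=[0.6638, -1.0826]  P^-=[0.4259 -0.0278; -0.0278 0.3151]  S=[0.9437 0.0967; 0.0967 0.7448]  K=[0.4458 0.0363; -0.0526 0.4213]  nu=[1.3112, 1.4000]  x^+=[1.2991, -0.5618]  P^+=[0.2342 -0.0350; -0.0350 0.1846]

x_post = [1.2991, -0.5618]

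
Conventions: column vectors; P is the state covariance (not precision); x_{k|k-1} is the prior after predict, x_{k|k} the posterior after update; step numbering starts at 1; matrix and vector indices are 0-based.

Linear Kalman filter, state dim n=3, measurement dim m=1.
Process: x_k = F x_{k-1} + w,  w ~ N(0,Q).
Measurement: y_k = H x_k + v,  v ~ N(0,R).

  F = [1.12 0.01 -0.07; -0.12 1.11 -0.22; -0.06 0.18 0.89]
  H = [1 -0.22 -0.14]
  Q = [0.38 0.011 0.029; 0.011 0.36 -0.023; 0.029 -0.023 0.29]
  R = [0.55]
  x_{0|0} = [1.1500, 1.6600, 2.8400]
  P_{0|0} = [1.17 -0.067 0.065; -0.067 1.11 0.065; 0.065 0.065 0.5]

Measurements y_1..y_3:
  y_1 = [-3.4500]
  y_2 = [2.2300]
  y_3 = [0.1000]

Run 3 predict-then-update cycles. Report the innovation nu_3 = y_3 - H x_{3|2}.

step 1: x^-=[1.1058, 1.0798, 2.7574]  P^-=[1.8384 -0.2301 -0.0274; -0.2301 1.7582 0.1708; -0.0274 0.1708 0.7416]  S=[2.6075]  K=[0.7259; -0.2458; -0.0647]  nu=[-3.9322]  x^+=[-1.7487, 2.0462, 3.0120]  P^+=[0.4643 0.2351 0.0951; 0.2351 1.6007 0.1293; 0.0951 0.1293 0.7306]
step 2: x^-=[-2.1490, 1.8185, 3.1539]  P^-=[0.9563 0.2366 0.0972; 0.2366 2.2536 0.2501; 0.0972 0.2501 0.9485]  S=[1.5181]  K=[0.5867; -0.1938; -0.0597]  nu=[5.2206]  x^+=[0.9140, 0.8069, 2.8422]  P^+=[0.4338 0.4092 0.1503; 0.4092 2.1966 0.2325; 0.1503 0.2325 0.9430]
step 3: x^-=[0.8328, 0.1607, 2.6199]  P^-=[0.9142 0.4455 0.1769; 0.4455 2.9036 0.4047; 0.1769 0.4047 1.1593]  S=[1.4069]  K=[0.5626; -0.1777; -0.0529]  nu=[-0.3307]  x^+=[0.6468, 0.2194, 2.6374]  P^+=[0.4690 0.5861 0.2188; 0.5861 2.8592 0.3915; 0.2188 0.3915 1.1554]

innov = [-0.3307]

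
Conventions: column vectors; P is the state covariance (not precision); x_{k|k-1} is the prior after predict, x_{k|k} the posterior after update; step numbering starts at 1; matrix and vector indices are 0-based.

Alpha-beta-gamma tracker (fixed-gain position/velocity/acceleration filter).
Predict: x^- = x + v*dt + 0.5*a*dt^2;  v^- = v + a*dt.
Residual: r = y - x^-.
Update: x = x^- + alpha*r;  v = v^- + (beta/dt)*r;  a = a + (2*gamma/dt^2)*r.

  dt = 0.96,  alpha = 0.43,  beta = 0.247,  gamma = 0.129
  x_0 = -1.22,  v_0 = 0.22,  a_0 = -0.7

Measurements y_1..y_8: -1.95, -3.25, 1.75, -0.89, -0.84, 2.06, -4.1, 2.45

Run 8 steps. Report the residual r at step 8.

step 1: x_pred=-1.3314  r=-0.6186  x^+=-1.5974  v^+=-0.6112  a^+=-0.8732
step 2: x_pred=-2.5865  r=-0.6635  x^+=-2.8718  v^+=-1.6202  a^+=-1.0589
step 3: x_pred=-4.9151  r=6.6651  x^+=-2.0491  v^+=-0.9219  a^+=0.8069
step 4: x_pred=-2.5623  r=1.6723  x^+=-1.8432  v^+=0.2831  a^+=1.2751
step 5: x_pred=-0.9839  r=0.1439  x^+=-0.9220  v^+=1.5442  a^+=1.3154
step 6: x_pred=1.1665  r=0.8935  x^+=1.5507  v^+=3.0368  a^+=1.5655
step 7: x_pred=5.1874  r=-9.2874  x^+=1.1938  v^+=2.1501  a^+=-1.0345
step 8: x_pred=2.7812  r=-0.3312  x^+=2.6388  v^+=1.0718  a^+=-1.1272

resid = -0.3312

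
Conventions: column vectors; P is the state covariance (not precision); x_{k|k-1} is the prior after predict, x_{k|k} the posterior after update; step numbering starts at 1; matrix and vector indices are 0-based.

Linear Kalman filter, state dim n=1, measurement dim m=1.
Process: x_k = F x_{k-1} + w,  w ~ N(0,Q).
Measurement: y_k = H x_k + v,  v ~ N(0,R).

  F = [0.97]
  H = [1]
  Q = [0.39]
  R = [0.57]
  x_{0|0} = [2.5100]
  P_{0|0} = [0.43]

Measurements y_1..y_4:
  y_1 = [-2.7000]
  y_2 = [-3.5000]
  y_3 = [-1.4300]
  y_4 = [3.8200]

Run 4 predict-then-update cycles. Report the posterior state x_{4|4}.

step 1: x^-=[2.4347]  P^-=[0.7946]  S=[1.3646]  K=[0.5823]  nu=[-5.1347]  x^+=[-0.5552]  P^+=[0.3319]
step 2: x^-=[-0.5385]  P^-=[0.7023]  S=[1.2723]  K=[0.5520]  nu=[-2.9615]  x^+=[-2.1732]  P^+=[0.3146]
step 3: x^-=[-2.1080]  P^-=[0.6860]  S=[1.2560]  K=[0.5462]  nu=[0.6780]  x^+=[-1.7377]  P^+=[0.3113]
step 4: x^-=[-1.6856]  P^-=[0.6829]  S=[1.2529]  K=[0.5451]  nu=[5.5056]  x^+=[1.3153]  P^+=[0.3107]

x_post = [1.3153]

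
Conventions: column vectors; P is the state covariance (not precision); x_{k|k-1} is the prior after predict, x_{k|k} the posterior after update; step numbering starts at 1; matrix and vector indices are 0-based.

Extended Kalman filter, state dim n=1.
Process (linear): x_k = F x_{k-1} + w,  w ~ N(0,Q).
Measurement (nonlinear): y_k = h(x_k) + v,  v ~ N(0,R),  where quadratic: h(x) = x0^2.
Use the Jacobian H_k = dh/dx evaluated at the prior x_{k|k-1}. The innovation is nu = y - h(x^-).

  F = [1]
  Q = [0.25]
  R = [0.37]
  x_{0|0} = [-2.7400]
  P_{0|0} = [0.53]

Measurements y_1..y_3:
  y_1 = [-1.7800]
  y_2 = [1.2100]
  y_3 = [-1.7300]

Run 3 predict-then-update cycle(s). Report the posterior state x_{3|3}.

x_post = [-0.0218]

step 1: x^-=[-2.7400]  P^-=[0.7800]  H_jac=[-5.4800]  S=[23.7937]  K=[-0.1796]  nu=[-9.2876]  x^+=[-1.0715]  P^+=[0.0121]
step 2: x^-=[-1.0715]  P^-=[0.2621]  H_jac=[-2.1431]  S=[1.5739]  K=[-0.3569]  nu=[0.0618]  x^+=[-1.0936]  P^+=[0.0616]
step 3: x^-=[-1.0936]  P^-=[0.3116]  H_jac=[-2.1872]  S=[1.8607]  K=[-0.3663]  nu=[-2.9260]  x^+=[-0.0218]  P^+=[0.0620]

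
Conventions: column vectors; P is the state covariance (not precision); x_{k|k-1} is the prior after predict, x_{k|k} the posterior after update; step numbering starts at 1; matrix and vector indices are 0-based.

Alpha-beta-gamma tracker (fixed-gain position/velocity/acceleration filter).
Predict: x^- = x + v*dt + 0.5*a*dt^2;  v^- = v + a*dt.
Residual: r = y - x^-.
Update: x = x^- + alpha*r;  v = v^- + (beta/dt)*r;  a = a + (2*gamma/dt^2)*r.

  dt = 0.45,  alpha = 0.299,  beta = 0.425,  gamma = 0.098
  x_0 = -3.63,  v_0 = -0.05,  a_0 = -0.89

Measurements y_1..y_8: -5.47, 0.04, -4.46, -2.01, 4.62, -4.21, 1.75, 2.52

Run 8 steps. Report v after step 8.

v_post = -1.3874

step 1: x_pred=-3.7426  r=-1.7274  x^+=-4.2591  v^+=-2.0819  a^+=-2.5619
step 2: x_pred=-5.4554  r=5.4954  x^+=-3.8122  v^+=1.9553  a^+=2.7570
step 3: x_pred=-2.6532  r=-1.8068  x^+=-3.1935  v^+=1.4895  a^+=1.0083
step 4: x_pred=-2.4211  r=0.4111  x^+=-2.2982  v^+=2.3315  a^+=1.4061
step 5: x_pred=-1.1066  r=5.7266  x^+=0.6056  v^+=8.3727  a^+=6.9489
step 6: x_pred=5.0769  r=-9.2869  x^+=2.3001  v^+=2.7287  a^+=-2.0399
step 7: x_pred=3.3215  r=-1.5715  x^+=2.8517  v^+=0.3266  a^+=-3.5610
step 8: x_pred=2.6380  r=-0.1180  x^+=2.6028  v^+=-1.3874  a^+=-3.6753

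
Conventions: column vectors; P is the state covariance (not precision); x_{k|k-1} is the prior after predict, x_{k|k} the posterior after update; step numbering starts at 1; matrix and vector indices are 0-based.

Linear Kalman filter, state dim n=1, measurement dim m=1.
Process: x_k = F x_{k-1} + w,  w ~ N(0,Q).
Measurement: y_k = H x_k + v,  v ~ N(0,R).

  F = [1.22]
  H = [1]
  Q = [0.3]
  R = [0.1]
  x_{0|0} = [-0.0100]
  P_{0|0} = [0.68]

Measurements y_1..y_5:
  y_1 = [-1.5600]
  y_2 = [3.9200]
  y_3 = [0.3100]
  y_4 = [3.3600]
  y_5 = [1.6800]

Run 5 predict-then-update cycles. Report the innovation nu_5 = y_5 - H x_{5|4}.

innov = [-1.8947]

step 1: x^-=[-0.0122]  P^-=[1.3121]  S=[1.4121]  K=[0.9292]  nu=[-1.5478]  x^+=[-1.4504]  P^+=[0.0929]
step 2: x^-=[-1.7695]  P^-=[0.4383]  S=[0.5383]  K=[0.8142]  nu=[5.6895]  x^+=[2.8631]  P^+=[0.0814]
step 3: x^-=[3.4929]  P^-=[0.4212]  S=[0.5212]  K=[0.8081]  nu=[-3.1829]  x^+=[0.9207]  P^+=[0.0808]
step 4: x^-=[1.1233]  P^-=[0.4203]  S=[0.5203]  K=[0.8078]  nu=[2.2367]  x^+=[2.9301]  P^+=[0.0808]
step 5: x^-=[3.5747]  P^-=[0.4202]  S=[0.5202]  K=[0.8078]  nu=[-1.8947]  x^+=[2.0442]  P^+=[0.0808]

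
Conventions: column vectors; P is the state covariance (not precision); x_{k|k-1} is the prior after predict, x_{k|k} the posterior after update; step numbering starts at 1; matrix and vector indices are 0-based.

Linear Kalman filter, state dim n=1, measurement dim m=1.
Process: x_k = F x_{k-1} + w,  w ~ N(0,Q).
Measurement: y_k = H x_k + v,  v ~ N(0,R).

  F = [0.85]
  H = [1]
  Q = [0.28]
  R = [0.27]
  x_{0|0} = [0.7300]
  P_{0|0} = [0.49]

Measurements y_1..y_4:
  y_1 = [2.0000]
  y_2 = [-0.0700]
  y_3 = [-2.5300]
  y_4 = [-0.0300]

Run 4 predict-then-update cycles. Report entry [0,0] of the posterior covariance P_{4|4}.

step 1: x^-=[0.6205]  P^-=[0.6340]  S=[0.9040]  K=[0.7013]  nu=[1.3795]  x^+=[1.5880]  P^+=[0.1894]
step 2: x^-=[1.3498]  P^-=[0.4168]  S=[0.6868]  K=[0.6069]  nu=[-1.4198]  x^+=[0.4881]  P^+=[0.1639]
step 3: x^-=[0.4149]  P^-=[0.3984]  S=[0.6684]  K=[0.5960]  nu=[-2.9449]  x^+=[-1.3404]  P^+=[0.1609]
step 4: x^-=[-1.1393]  P^-=[0.3963]  S=[0.6663]  K=[0.5948]  nu=[1.1093]  x^+=[-0.4795]  P^+=[0.1606]

P_post[0,0] = 0.1606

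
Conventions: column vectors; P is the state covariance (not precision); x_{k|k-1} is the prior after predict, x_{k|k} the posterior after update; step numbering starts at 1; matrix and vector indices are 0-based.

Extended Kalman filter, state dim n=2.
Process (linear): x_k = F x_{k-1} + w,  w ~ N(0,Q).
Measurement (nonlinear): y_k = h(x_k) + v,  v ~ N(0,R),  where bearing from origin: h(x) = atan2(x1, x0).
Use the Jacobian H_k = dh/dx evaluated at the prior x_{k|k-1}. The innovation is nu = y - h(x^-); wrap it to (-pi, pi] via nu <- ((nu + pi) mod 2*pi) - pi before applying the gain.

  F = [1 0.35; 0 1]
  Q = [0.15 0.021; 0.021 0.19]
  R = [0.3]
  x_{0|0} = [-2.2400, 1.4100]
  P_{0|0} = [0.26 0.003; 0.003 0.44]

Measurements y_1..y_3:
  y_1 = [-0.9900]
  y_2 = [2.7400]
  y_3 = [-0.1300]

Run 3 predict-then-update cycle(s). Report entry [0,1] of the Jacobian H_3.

H_jac[0,1] = -0.3349

step 1: x^-=[-1.7465, 1.4100]  P^-=[0.4660 0.1780; 0.1780 0.6300]  H_jac=[-0.2799 -0.3466]  S=[0.4467]  K=[-0.4300; -0.6004]  nu=[2.8308]  x^+=[-2.9639, -0.2895]  P^+=[0.3834 0.0627; 0.0627 0.4690]
step 2: x^-=[-3.0652, -0.2895]  P^-=[0.6347 0.2478; 0.2478 0.6590]  H_jac=[0.0305 -0.3234]  S=[0.3646]  K=[-0.1666; -0.5637]  nu=[-0.4958]  x^+=[-2.9826, -0.0100]  P^+=[0.6246 0.2136; 0.2136 0.5431]
step 3: x^-=[-2.9861, -0.0100]  P^-=[0.9906 0.4247; 0.4247 0.7331]  H_jac=[0.0011 -0.3349]  S=[0.3819]  K=[-0.3695; -0.6416]  nu=[3.0082]  x^+=[-4.0975, -1.9402]  P^+=[0.9385 0.3341; 0.3341 0.5759]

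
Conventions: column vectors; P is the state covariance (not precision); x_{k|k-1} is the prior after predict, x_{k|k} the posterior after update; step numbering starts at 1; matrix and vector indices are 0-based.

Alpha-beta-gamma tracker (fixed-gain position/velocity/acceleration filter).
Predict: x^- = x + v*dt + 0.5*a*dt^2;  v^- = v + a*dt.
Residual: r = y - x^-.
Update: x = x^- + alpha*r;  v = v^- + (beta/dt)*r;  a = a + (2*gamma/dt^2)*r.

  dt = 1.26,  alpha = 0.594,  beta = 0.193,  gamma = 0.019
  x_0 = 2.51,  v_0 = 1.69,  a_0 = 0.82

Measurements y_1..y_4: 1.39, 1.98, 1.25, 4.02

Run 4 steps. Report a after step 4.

a_post = 0.4131

step 1: x_pred=5.2903  r=-3.9003  x^+=2.9735  v^+=2.1258  a^+=0.7266
step 2: x_pred=6.2288  r=-4.2488  x^+=3.7050  v^+=2.3905  a^+=0.6249
step 3: x_pred=7.2132  r=-5.9632  x^+=3.6710  v^+=2.2646  a^+=0.4822
step 4: x_pred=6.9072  r=-2.8872  x^+=5.1922  v^+=2.4299  a^+=0.4131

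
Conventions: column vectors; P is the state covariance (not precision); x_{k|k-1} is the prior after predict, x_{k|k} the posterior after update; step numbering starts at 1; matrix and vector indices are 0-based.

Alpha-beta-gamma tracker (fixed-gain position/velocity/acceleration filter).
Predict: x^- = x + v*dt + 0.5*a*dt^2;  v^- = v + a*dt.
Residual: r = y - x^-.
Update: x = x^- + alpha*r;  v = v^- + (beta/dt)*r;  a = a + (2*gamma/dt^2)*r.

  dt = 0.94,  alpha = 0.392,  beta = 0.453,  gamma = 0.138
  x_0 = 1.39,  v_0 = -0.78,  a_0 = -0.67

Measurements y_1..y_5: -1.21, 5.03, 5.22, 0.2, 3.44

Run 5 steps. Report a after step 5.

step 1: x_pred=0.3608  r=-1.5708  x^+=-0.2550  v^+=-2.1668  a^+=-1.1607
step 2: x_pred=-2.8045  r=7.8345  x^+=0.2666  v^+=0.5178  a^+=1.2865
step 3: x_pred=1.3217  r=3.8983  x^+=2.8498  v^+=3.6057  a^+=2.5042
step 4: x_pred=7.3456  r=-7.1456  x^+=4.5445  v^+=2.5161  a^+=0.2722
step 5: x_pred=7.0299  r=-3.5899  x^+=5.6227  v^+=1.0420  a^+=-0.8491

a_post = -0.8491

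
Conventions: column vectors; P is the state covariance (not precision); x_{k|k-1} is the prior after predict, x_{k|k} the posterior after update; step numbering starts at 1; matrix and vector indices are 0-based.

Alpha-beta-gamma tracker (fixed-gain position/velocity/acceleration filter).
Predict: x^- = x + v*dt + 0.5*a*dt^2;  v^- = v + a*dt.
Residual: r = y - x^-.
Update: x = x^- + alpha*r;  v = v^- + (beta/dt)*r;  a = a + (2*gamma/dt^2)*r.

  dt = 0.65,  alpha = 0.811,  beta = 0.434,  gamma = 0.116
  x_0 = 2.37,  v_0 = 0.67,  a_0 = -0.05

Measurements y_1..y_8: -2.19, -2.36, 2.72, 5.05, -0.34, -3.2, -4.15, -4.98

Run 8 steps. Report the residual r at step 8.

resid = 2.7224

step 1: x_pred=2.7949  r=-4.9849  x^+=-1.2478  v^+=-2.6909  a^+=-2.7873
step 2: x_pred=-3.5857  r=1.2257  x^+=-2.5917  v^+=-3.6842  a^+=-2.1142
step 3: x_pred=-5.4330  r=8.1530  x^+=1.1791  v^+=0.3853  a^+=2.3627
step 4: x_pred=1.9286  r=3.1214  x^+=4.4601  v^+=4.0051  a^+=4.0767
step 5: x_pred=7.9246  r=-8.2646  x^+=1.2220  v^+=1.1368  a^+=-0.4615
step 6: x_pred=1.8634  r=-5.0634  x^+=-2.2430  v^+=-2.5440  a^+=-3.2419
step 7: x_pred=-4.5815  r=0.4315  x^+=-4.2315  v^+=-4.3631  a^+=-3.0050
step 8: x_pred=-7.7024  r=2.7224  x^+=-5.4945  v^+=-4.4987  a^+=-1.5101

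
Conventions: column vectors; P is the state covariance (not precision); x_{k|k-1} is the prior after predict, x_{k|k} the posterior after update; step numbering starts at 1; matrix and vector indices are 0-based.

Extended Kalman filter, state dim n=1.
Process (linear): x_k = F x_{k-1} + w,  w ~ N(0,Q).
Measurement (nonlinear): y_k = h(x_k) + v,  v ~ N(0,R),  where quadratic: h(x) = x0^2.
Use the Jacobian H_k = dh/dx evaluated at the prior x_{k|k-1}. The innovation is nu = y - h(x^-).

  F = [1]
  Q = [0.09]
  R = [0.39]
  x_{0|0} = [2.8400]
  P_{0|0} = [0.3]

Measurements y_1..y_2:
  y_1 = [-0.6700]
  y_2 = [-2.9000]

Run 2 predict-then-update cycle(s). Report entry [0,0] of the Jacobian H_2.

step 1: x^-=[2.8400]  P^-=[0.3900]  H_jac=[5.6800]  S=[12.9723]  K=[0.1708]  nu=[-8.7356]  x^+=[1.3483]  P^+=[0.0117]
step 2: x^-=[1.3483]  P^-=[0.1017]  H_jac=[2.6966]  S=[1.1297]  K=[0.2428]  nu=[-4.7179]  x^+=[0.2027]  P^+=[0.0351]

H_jac[0,0] = 2.6966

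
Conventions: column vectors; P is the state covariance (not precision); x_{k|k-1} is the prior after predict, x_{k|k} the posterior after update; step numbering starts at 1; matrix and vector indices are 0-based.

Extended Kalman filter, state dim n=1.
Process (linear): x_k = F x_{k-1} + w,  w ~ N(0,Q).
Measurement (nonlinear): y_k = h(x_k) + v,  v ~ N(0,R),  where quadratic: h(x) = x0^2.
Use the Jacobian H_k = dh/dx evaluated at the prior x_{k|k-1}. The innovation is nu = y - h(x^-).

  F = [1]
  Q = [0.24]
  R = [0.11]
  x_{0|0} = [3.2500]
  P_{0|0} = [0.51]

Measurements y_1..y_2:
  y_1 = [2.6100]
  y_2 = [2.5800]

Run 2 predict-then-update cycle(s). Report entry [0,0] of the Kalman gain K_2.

step 1: x^-=[3.2500]  P^-=[0.7500]  H_jac=[6.5000]  S=[31.7975]  K=[0.1533]  nu=[-7.9525]  x^+=[2.0308]  P^+=[0.0026]
step 2: x^-=[2.0308]  P^-=[0.2426]  H_jac=[4.0615]  S=[4.1119]  K=[0.2396]  nu=[-1.5440]  x^+=[1.6608]  P^+=[0.0065]

K[0,0] = 0.2396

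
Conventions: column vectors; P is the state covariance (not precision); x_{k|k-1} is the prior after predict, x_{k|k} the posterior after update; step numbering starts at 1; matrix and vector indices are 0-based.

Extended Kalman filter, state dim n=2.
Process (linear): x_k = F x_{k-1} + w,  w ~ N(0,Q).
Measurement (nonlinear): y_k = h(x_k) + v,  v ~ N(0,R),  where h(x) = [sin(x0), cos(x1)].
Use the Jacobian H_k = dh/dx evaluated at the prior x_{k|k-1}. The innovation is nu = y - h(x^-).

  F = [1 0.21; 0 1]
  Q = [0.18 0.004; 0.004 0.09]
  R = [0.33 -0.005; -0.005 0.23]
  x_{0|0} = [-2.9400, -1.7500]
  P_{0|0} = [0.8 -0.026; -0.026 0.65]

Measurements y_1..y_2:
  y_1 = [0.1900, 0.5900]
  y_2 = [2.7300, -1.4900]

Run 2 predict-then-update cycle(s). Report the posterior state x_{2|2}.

x_post = [-4.9747, -2.2475]

step 1: x^-=[-3.3075, -1.7500]  P^-=[0.9977 0.1145; 0.1145 0.7400]  H_jac=[-0.9863 0.0000; 0.0000 0.9840]  S=[1.3005 -0.1161; -0.1161 0.9465]  K=[-0.7543 0.0265; -0.0183 0.7671]  nu=[0.0249, 0.7682]  x^+=[-3.3059, -1.1612]  P^+=[0.2525 0.0100; 0.0100 0.1794]
step 2: x^-=[-3.5497, -1.1612]  P^-=[0.4446 0.0517; 0.0517 0.2694]  H_jac=[-0.9179 0.0000; 0.0000 0.9173]  S=[0.7046 -0.0485; -0.0485 0.4567]  K=[-0.5763 0.0426; -0.0303 0.5379]  nu=[2.3331, -1.8883]  x^+=[-4.9747, -2.2475]  P^+=[0.2074 0.0138; 0.0138 0.1350]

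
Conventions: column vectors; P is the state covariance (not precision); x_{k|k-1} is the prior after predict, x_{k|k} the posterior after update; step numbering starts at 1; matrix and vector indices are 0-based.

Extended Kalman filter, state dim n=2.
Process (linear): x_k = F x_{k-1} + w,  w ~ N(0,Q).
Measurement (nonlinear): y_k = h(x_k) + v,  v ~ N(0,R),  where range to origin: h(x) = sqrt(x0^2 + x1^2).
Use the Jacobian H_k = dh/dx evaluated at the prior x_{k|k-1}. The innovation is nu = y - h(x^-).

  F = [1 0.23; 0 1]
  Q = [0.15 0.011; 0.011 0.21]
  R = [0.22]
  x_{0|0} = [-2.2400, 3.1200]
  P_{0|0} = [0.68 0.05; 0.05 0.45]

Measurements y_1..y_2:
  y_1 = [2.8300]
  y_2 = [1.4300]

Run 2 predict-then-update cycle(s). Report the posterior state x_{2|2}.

x_post = [-0.9552, 1.7546]

step 1: x^-=[-1.5224, 3.1200]  P^-=[0.8768 0.1645; 0.1645 0.6600]  H_jac=[-0.4385 0.8987]  S=[0.7920]  K=[-0.2988; 0.6578]  nu=[-0.6416]  x^+=[-1.3307, 2.6979]  P^+=[0.8061 0.3202; 0.3202 0.3173]
step 2: x^-=[-0.7102, 2.6979]  P^-=[1.1202 0.4042; 0.4042 0.5273]  H_jac=[-0.2546 0.9671]  S=[0.5867]  K=[0.1802; 0.6937]  nu=[-1.3598]  x^+=[-0.9552, 1.7546]  P^+=[1.1011 0.3308; 0.3308 0.2449]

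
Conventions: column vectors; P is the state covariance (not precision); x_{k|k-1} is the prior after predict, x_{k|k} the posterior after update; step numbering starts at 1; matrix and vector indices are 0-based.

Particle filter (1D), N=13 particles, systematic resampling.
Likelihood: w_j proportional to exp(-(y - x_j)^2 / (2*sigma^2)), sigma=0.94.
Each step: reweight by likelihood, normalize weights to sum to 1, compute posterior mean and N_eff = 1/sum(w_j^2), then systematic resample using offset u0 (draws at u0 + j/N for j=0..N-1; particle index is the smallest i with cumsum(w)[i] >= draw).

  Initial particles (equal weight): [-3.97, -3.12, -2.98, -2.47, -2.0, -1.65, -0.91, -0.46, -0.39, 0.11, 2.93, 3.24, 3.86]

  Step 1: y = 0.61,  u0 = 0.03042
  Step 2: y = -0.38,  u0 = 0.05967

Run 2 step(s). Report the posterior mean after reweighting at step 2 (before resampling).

post_mean = -0.3018

step 1: w=[0.0000, 0.0002, 0.0003, 0.0020, 0.0089, 0.0233, 0.1136, 0.2196, 0.2384, 0.3644, 0.0200, 0.0084, 0.0011]  mean=-0.2300  Neff=3.9707  idx=[5, 6, 7, 7, 7, 8, 8, 8, 9, 9, 9, 9, 9]
step 2: w=[0.0346, 0.0735, 0.0858, 0.0858, 0.0858, 0.0861, 0.0861, 0.0861, 0.0752, 0.0752, 0.0752, 0.0752, 0.0752]  mean=-0.3018  Neff=12.6206  idx=[1, 2, 3, 4, 5, 5, 6, 7, 8, 9, 10, 11, 12]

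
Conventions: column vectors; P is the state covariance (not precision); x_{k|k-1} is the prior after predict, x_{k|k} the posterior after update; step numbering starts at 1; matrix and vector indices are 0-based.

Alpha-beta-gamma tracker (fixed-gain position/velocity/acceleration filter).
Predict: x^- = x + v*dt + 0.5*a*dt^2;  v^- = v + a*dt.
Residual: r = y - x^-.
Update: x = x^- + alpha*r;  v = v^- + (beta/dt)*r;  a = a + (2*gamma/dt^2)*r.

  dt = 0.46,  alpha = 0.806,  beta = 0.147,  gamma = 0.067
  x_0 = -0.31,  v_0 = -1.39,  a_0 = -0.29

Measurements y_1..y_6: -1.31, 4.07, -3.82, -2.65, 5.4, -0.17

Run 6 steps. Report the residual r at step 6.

step 1: x_pred=-0.9801  r=-0.3299  x^+=-1.2460  v^+=-1.6288  a^+=-0.4989
step 2: x_pred=-2.0480  r=6.1180  x^+=2.8831  v^+=0.0968  a^+=3.3754
step 3: x_pred=3.2847  r=-7.1047  x^+=-2.4417  v^+=-0.6209  a^+=-1.1238
step 4: x_pred=-2.8462  r=0.1962  x^+=-2.6881  v^+=-1.0752  a^+=-0.9995
step 5: x_pred=-3.2884  r=8.6884  x^+=3.7145  v^+=1.2416  a^+=4.5026
step 6: x_pred=4.7619  r=-4.9319  x^+=0.7868  v^+=1.7367  a^+=1.3793

resid = -4.9319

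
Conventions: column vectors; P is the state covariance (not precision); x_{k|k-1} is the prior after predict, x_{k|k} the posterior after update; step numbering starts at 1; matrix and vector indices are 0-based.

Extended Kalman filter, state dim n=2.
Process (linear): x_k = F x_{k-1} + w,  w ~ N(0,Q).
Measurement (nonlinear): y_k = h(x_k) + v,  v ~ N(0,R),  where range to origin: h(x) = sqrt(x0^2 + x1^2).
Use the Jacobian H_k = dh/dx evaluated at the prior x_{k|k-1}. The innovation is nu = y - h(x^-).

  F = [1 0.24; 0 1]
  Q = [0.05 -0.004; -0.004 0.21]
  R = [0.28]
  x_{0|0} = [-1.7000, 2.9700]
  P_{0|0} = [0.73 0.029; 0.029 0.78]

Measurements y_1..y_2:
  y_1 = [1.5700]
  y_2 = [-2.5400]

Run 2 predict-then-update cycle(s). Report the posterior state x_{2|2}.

step 1: x^-=[-0.9872, 2.9700]  P^-=[0.8388 0.2122; 0.2122 0.9900]  H_jac=[-0.3154 0.9490]  S=[1.1279]  K=[-0.0561; 0.7736]  nu=[-1.5598]  x^+=[-0.8998, 1.7634]  P^+=[0.8353 0.2611; 0.2611 0.3150]
step 2: x^-=[-0.4766, 1.7634]  P^-=[1.0288 0.3327; 0.3327 0.5250]  H_jac=[-0.2609 0.9654]  S=[0.6717]  K=[0.0786; 0.6253]  nu=[-4.3667]  x^+=[-0.8198, -0.9672]  P^+=[1.0246 0.2997; 0.2997 0.2624]

x_post = [-0.8198, -0.9672]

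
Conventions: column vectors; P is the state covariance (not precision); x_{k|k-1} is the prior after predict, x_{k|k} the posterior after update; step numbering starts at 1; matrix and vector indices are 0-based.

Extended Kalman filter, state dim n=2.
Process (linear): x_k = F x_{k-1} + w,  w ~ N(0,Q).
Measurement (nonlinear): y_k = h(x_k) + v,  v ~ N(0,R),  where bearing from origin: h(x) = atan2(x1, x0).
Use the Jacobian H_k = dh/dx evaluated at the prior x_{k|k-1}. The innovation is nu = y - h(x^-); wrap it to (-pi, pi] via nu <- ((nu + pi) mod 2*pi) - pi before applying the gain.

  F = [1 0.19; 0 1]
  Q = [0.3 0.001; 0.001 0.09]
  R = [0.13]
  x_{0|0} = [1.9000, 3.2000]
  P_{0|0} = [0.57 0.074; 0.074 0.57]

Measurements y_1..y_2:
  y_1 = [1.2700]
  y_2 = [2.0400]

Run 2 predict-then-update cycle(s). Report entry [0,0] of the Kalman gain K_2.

step 1: x^-=[2.5080, 3.2000]  P^-=[0.9187 0.1833; 0.1833 0.6600]  H_jac=[-0.1936 0.1517]  S=[0.1689]  K=[-0.8886; 0.3829]  nu=[0.3640]  x^+=[2.1846, 3.3394]  P^+=[0.7854 0.2407; 0.2407 0.6352]
step 2: x^-=[2.8191, 3.3394]  P^-=[1.1998 0.3624; 0.3624 0.7252]  H_jac=[-0.1748 0.1476]  S=[0.1638]  K=[-0.9543; 0.2667]  nu=[1.1703]  x^+=[1.7023, 3.6515]  P^+=[1.0507 0.4041; 0.4041 0.7136]

K[0,0] = -0.9543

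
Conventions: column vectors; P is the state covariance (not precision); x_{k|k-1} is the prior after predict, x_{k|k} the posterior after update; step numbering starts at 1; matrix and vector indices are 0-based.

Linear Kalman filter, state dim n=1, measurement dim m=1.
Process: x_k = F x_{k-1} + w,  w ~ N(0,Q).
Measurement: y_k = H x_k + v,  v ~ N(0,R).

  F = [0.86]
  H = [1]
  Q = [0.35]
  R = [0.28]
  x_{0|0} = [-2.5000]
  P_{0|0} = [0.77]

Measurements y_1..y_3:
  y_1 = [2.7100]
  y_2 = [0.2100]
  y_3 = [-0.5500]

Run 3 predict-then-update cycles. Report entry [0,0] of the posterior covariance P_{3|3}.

P_post[0,0] = 0.1773

step 1: x^-=[-2.1500]  P^-=[0.9195]  S=[1.1995]  K=[0.7666]  nu=[4.8600]  x^+=[1.5755]  P^+=[0.2146]
step 2: x^-=[1.3549]  P^-=[0.5087]  S=[0.7887]  K=[0.6450]  nu=[-1.1449]  x^+=[0.6164]  P^+=[0.1806]
step 3: x^-=[0.5301]  P^-=[0.4836]  S=[0.7636]  K=[0.6333]  nu=[-1.0801]  x^+=[-0.1539]  P^+=[0.1773]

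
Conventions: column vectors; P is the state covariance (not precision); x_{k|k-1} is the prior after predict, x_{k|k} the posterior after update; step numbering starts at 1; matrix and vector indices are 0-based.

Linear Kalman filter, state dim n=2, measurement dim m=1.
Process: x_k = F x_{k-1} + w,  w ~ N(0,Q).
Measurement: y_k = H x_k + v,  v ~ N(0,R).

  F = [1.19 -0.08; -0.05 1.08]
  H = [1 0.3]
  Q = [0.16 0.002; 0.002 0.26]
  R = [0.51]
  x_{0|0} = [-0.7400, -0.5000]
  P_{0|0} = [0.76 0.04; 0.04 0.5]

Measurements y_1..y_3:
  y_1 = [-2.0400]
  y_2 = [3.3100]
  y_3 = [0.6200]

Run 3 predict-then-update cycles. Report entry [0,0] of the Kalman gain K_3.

step 1: x^-=[-0.8406, -0.5030]  P^-=[1.2318 -0.0349; -0.0349 0.8408]  S=[1.7966]  K=[0.6798; 0.1210]  nu=[-1.0485]  x^+=[-1.5534, -0.6299]  P^+=[0.4015 -0.1826; -0.1826 0.8145]
step 2: x^-=[-1.7982, -0.6026]  P^-=[0.7686 -0.3277; -0.3277 1.2307]  S=[1.1927]  K=[0.5620; 0.0348]  nu=[5.2889]  x^+=[1.1740, -0.4185]  P^+=[0.3919 -0.3510; -0.3510 1.2293]
step 3: x^-=[1.4305, -0.5107]  P^-=[0.7897 -0.5801; -0.5801 1.7327]  S=[1.1076]  K=[0.5559; -0.0544]  nu=[-0.6573]  x^+=[1.0652, -0.4749]  P^+=[0.4475 -0.5466; -0.5466 1.7295]

K[0,0] = 0.5559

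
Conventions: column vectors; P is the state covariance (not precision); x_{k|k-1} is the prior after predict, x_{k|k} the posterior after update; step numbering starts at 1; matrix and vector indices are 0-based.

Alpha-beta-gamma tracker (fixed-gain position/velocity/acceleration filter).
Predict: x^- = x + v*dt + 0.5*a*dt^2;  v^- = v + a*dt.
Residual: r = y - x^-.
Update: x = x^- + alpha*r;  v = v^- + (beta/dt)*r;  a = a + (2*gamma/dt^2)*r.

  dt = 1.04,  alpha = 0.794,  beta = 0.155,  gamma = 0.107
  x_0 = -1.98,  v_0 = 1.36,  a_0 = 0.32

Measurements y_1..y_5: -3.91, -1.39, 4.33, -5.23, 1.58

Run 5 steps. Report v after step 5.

step 1: x_pred=-0.3925  r=-3.5175  x^+=-3.1854  v^+=1.1686  a^+=-0.3759
step 2: x_pred=-2.1734  r=0.7834  x^+=-1.5514  v^+=0.8943  a^+=-0.2209
step 3: x_pred=-0.7408  r=5.0708  x^+=3.2854  v^+=1.4203  a^+=0.7823
step 4: x_pred=5.1856  r=-10.4156  x^+=-3.0844  v^+=0.6816  a^+=-1.2785
step 5: x_pred=-3.0669  r=4.6469  x^+=0.6227  v^+=0.0446  a^+=-0.3590

v_post = 0.0446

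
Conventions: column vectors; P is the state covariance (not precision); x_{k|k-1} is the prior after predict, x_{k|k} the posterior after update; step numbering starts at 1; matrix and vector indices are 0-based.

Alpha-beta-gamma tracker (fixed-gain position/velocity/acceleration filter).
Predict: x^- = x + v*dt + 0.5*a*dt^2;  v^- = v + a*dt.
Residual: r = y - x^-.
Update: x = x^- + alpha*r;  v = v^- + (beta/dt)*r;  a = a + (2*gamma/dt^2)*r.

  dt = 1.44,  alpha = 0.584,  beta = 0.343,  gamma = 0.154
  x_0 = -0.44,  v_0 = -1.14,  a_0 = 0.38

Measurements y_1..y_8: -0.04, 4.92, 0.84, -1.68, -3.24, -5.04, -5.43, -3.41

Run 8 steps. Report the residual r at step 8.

resid = 13.0026

step 1: x_pred=-1.6876  r=1.6476  x^+=-0.7254  v^+=-0.2003  a^+=0.6247
step 2: x_pred=-0.3662  r=5.2862  x^+=2.7209  v^+=1.9584  a^+=1.4099
step 3: x_pred=7.0028  r=-6.1628  x^+=3.4037  v^+=2.5207  a^+=0.4945
step 4: x_pred=7.5463  r=-9.2263  x^+=2.1581  v^+=1.0352  a^+=-0.8759
step 5: x_pred=2.7406  r=-5.9806  x^+=-0.7521  v^+=-1.6507  a^+=-1.7642
step 6: x_pred=-4.9582  r=-0.0818  x^+=-5.0060  v^+=-4.2107  a^+=-1.7764
step 7: x_pred=-12.9111  r=7.4811  x^+=-8.5421  v^+=-4.9867  a^+=-0.6652
step 8: x_pred=-16.4126  r=13.0026  x^+=-8.8191  v^+=-2.8474  a^+=1.2661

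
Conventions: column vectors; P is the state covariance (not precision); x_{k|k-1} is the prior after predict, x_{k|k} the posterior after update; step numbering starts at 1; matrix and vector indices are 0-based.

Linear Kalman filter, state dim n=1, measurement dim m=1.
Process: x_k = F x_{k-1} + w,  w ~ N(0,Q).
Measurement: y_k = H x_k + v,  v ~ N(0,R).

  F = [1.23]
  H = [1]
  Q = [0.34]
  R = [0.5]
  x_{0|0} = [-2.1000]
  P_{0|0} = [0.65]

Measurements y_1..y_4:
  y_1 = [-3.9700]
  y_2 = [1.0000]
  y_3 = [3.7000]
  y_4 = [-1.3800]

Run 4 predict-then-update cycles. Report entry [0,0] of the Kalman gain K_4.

K[0,0] = 0.6186

step 1: x^-=[-2.5830]  P^-=[1.3234]  S=[1.8234]  K=[0.7258]  nu=[-1.3870]  x^+=[-3.5897]  P^+=[0.3629]
step 2: x^-=[-4.4153]  P^-=[0.8890]  S=[1.3890]  K=[0.6400]  nu=[5.4153]  x^+=[-0.9493]  P^+=[0.3200]
step 3: x^-=[-1.1677]  P^-=[0.8242]  S=[1.3242]  K=[0.6224]  nu=[4.8677]  x^+=[1.8620]  P^+=[0.3112]
step 4: x^-=[2.2902]  P^-=[0.8108]  S=[1.3108]  K=[0.6186]  nu=[-3.6702]  x^+=[0.0200]  P^+=[0.3093]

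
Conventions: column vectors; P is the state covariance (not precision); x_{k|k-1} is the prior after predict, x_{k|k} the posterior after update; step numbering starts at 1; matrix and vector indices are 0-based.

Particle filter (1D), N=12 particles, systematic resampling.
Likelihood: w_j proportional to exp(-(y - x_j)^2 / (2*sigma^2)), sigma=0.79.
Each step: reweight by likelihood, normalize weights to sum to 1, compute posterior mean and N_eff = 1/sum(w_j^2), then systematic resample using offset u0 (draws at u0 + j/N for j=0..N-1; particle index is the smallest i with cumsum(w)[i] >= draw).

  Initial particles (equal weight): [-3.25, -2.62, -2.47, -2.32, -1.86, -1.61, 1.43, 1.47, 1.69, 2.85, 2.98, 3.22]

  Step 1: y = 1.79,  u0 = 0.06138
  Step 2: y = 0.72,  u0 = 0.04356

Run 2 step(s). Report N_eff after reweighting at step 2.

step 1: w=[0.0000, 0.0000, 0.0000, 0.0000, 0.0000, 0.0000, 0.2412, 0.2465, 0.2654, 0.1088, 0.0860, 0.0520]  mean=1.8897  Neff=4.7316  idx=[6, 6, 6, 7, 7, 7, 8, 8, 8, 9, 10, 11]
step 2: w=[0.1242, 0.1242, 0.1242, 0.1185, 0.1185, 0.1185, 0.0875, 0.0875, 0.0875, 0.0049, 0.0031, 0.0012]  mean=1.5265  Neff=8.9738  idx=[0, 1, 1, 2, 3, 3, 4, 5, 5, 6, 7, 8]

N_eff = 8.9738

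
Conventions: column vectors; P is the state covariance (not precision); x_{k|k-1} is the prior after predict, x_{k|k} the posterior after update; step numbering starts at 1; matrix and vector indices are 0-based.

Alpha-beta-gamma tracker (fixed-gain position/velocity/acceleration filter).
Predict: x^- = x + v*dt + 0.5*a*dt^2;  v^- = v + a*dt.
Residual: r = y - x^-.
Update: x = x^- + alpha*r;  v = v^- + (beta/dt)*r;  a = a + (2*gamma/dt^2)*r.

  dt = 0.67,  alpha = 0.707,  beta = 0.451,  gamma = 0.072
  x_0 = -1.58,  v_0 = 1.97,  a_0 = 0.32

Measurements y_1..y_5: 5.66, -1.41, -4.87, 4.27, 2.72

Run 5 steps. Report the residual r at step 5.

resid = 0.9957

step 1: x_pred=-0.1883  r=5.8483  x^+=3.9465  v^+=6.1211  a^+=2.1960
step 2: x_pred=8.5405  r=-9.9505  x^+=1.5055  v^+=0.8944  a^+=-0.9959
step 3: x_pred=1.8812  r=-6.7512  x^+=-2.8919  v^+=-4.3173  a^+=-3.1616
step 4: x_pred=-6.4941  r=10.7641  x^+=1.1161  v^+=0.8101  a^+=0.2914
step 5: x_pred=1.7243  r=0.9957  x^+=2.4283  v^+=1.6756  a^+=0.6108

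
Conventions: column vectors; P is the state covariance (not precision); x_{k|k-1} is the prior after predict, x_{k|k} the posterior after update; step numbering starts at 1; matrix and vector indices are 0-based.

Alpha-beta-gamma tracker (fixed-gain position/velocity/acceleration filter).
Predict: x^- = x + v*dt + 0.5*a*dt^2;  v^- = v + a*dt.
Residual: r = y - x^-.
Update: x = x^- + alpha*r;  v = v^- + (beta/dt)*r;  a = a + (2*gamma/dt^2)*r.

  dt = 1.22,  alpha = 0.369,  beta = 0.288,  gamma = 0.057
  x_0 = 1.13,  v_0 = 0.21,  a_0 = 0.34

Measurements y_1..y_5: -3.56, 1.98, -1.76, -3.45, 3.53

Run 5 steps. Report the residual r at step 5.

resid = 6.4246

step 1: x_pred=1.6392  r=-5.1992  x^+=-0.2793  v^+=-0.6026  a^+=-0.0582
step 2: x_pred=-1.0577  r=3.0377  x^+=0.0632  v^+=0.0435  a^+=0.1744
step 3: x_pred=0.2461  r=-2.0061  x^+=-0.4941  v^+=-0.2172  a^+=0.0208
step 4: x_pred=-0.7437  r=-2.7063  x^+=-1.7423  v^+=-0.8307  a^+=-0.1865
step 5: x_pred=-2.8946  r=6.4246  x^+=-0.5239  v^+=0.4584  a^+=0.3056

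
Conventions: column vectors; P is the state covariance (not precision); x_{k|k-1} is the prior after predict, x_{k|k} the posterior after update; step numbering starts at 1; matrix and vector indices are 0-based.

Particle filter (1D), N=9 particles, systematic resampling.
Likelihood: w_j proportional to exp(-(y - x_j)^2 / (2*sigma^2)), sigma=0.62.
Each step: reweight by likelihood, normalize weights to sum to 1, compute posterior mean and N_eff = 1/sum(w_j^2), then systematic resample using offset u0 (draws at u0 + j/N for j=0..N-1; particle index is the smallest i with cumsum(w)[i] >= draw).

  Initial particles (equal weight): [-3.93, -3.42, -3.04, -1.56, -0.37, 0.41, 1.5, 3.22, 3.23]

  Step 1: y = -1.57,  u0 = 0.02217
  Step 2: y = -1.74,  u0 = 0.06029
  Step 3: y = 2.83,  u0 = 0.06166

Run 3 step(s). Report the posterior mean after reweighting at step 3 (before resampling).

step 1: w=[0.0006, 0.0095, 0.0488, 0.8115, 0.1247, 0.0050, 0.0000, 0.0000, 0.0000]  mean=-1.4931  Neff=1.4781  idx=[2, 3, 3, 3, 3, 3, 3, 3, 4]
step 2: w=[0.0161, 0.1388, 0.1388, 0.1388, 0.1388, 0.1388, 0.1388, 0.1388, 0.0126]  mean=-1.5688  Neff=7.3964  idx=[1, 2, 2, 3, 4, 5, 6, 6, 7]
step 3: w=[0.1111, 0.1111, 0.1111, 0.1111, 0.1111, 0.1111, 0.1111, 0.1111, 0.1111]  mean=-1.5600  Neff=9.0000  idx=[0, 1, 2, 3, 4, 5, 6, 7, 8]

post_mean = -1.5600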